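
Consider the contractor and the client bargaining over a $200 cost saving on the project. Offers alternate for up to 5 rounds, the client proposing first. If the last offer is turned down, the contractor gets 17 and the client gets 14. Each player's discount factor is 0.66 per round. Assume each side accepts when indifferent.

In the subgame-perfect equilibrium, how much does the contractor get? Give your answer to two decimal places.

Solve by backward induction from round 5.
Round 5 (the client proposes): the contractor gets 17 if talks fail, so the client offers 17 and keeps 183.
Round 4 (the contractor proposes): the client can get 183 next round, worth 0.66 × 183 = 120.78 now, so the contractor offers 120.78, keeping 79.22.
Round 3 (the client proposes): the contractor can get 79.22 next round, worth 0.66 × 79.22 = 52.2852 now, so the client offers 52.2852, keeping 147.7148.
Round 2 (the contractor proposes): the client can get 147.7148 next round, worth 0.66 × 147.7148 = 97.491768 now; the contractor offers that and keeps 102.508232.
Round 1 (the client proposes): the contractor can get 102.508232 next round, worth 0.66 × 102.508232 = 67.65543312 now. The client offers 67.65543312 and keeps 200 − 67.65543312 = 132.34456688.

67.66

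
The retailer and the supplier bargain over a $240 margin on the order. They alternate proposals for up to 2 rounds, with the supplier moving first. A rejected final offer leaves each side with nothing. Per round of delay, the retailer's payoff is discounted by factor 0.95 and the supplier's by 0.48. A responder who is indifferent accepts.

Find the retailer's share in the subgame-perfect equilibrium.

Round 2 (the retailer proposes): rejection yields 0 for the supplier; the retailer offers 0 and keeps 240.
Round 1 (the supplier proposes): the retailer can get 240 next round, worth 0.95 × 240 = 228 now, so the supplier offers 228, keeping 12.

228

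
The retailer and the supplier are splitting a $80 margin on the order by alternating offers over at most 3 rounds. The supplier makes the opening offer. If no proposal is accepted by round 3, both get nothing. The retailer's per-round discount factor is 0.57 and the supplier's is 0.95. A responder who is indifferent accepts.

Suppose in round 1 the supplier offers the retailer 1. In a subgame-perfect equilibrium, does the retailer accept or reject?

Reject

Round 3 (the supplier proposes): rejection yields 0 for the retailer; the supplier offers 0 and keeps 80.
Round 2 (the retailer proposes): the supplier can get 80 next round, worth 0.95 × 80 = 76 now. The retailer offers 76 and keeps 80 − 76 = 4.
So by rejecting in round 1, the retailer gets 4 next round, worth 0.57 × 4 = 2.28 now.
Offer 1 < 2.28, so the retailer rejects.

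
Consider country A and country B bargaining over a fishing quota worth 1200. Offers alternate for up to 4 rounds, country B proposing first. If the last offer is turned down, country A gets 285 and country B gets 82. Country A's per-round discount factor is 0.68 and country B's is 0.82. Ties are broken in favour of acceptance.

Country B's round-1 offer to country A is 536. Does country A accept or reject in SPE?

Work out country A's continuation value if the offer is rejected.
Round 4 (country A proposes): country B gets 82 if talks fail, so country A offers 82 and keeps 1118.
Round 3 (country B proposes): country A can get 1118 next round, worth 0.68 × 1118 = 760.24 now; country B offers that and keeps 439.76.
Round 2 (country A proposes): country B can get 439.76 next round, worth 0.82 × 439.76 = 360.6032 now; country A offers that and keeps 839.3968.
So by rejecting in round 1, country A gets 839.3968 next round, worth 0.68 × 839.3968 = 570.789824 now.
Offer 536 < 570.789824, so country A rejects.

Reject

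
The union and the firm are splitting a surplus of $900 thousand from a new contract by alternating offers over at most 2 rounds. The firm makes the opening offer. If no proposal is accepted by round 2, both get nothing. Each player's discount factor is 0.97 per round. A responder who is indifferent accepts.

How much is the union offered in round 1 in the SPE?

873

By backward induction:
Round 2 (the union proposes): rejection yields 0 for the firm; the union offers 0 and keeps 900.
Round 1 (the firm proposes): the union can get 900 next round, worth 0.97 × 900 = 873 now. The firm offers 873 and keeps 900 − 873 = 27.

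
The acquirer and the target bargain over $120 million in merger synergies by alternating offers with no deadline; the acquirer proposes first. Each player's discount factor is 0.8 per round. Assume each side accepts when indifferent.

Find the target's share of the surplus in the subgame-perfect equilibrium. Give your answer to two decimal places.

53.33

In a stationary SPE each proposer offers the other exactly their discounted continuation value.
If the acquirer keeps x when proposing and the target keeps y when proposing, then x = 120 − 0.8y and y = 120 − 0.8x.
Solving: x = 120(1 − 0.8) / (1 − 0.8·0.8) = 24 / 0.36 ≈ 66.6667.
The target gets 120 − 66.6667 ≈ 53.3333.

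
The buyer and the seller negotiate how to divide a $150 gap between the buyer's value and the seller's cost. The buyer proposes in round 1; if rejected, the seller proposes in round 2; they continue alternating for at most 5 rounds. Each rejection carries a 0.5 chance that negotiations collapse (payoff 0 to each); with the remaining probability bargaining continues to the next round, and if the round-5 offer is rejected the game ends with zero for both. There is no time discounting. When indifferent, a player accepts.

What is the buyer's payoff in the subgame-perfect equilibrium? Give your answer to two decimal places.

Round 5 (the buyer proposes): rejection yields 0 for the seller; the buyer offers 0 and keeps 150.
Round 4 (the seller proposes): rejecting gives the buyer an expected 0.5 × 150 = 75, so the seller offers 75, keeping 75.
Round 3 (the buyer proposes): rejecting gives the seller an expected 0.5 × 75 = 37.5, so the buyer offers 37.5, keeping 112.5.
Round 2 (the seller proposes): rejecting gives the buyer an expected 0.5 × 112.5 = 56.25. The seller offers 56.25 and keeps 150 − 56.25 = 93.75.
Round 1 (the buyer proposes): rejecting gives the seller an expected 0.5 × 93.75 = 46.875. The buyer offers 46.875 and keeps 150 − 46.875 = 103.125.

103.13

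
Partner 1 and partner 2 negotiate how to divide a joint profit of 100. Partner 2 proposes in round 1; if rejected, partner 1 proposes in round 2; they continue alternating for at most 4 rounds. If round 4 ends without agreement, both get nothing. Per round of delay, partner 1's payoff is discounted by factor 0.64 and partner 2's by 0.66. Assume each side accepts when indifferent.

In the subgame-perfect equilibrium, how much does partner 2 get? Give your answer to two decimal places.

51.21

Round 4 (partner 1 proposes): partner 2 will accept anything ≥ 0, so partner 1 offers 0 and keeps 100.
Round 3 (partner 2 proposes): partner 1 can get 100 next round, worth 0.64 × 100 = 64 now, so partner 2 offers 64, keeping 36.
Round 2 (partner 1 proposes): partner 2 can get 36 next round, worth 0.66 × 36 = 23.76 now, so partner 1 offers 23.76, keeping 76.24.
Round 1 (partner 2 proposes): partner 1 can get 76.24 next round, worth 0.64 × 76.24 = 48.7936 now; partner 2 offers that and keeps 51.2064.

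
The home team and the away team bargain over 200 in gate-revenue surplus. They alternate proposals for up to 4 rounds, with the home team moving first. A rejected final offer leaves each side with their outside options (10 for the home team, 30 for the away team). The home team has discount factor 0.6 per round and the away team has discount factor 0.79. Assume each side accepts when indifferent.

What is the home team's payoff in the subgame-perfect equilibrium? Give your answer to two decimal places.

Round 4 (the away team proposes): the home team gets 10 if talks fail, so the away team offers 10 and keeps 190.
Round 3 (the home team proposes): the away team can get 190 next round, worth 0.79 × 190 = 150.1 now; the home team offers that and keeps 49.9.
Round 2 (the away team proposes): the home team can get 49.9 next round, worth 0.6 × 49.9 = 29.94 now; the away team offers that and keeps 170.06.
Round 1 (the home team proposes): the away team can get 170.06 next round, worth 0.79 × 170.06 = 134.3474 now, so the home team offers 134.3474, keeping 65.6526.

65.65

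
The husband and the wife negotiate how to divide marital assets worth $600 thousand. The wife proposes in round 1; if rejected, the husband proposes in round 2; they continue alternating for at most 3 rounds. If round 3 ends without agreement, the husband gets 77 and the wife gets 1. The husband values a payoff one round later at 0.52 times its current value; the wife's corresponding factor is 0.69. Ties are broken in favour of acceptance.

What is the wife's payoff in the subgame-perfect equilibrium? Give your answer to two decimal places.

475.65

By backward induction:
Round 3 (the wife proposes): the husband gets 77 if talks fail, so the wife offers 77 and keeps 523.
Round 2 (the husband proposes): the wife can get 523 next round, worth 0.69 × 523 = 360.87 now, so the husband offers 360.87, keeping 239.13.
Round 1 (the wife proposes): the husband can get 239.13 next round, worth 0.52 × 239.13 = 124.3476 now. The wife offers 124.3476 and keeps 600 − 124.3476 = 475.6524.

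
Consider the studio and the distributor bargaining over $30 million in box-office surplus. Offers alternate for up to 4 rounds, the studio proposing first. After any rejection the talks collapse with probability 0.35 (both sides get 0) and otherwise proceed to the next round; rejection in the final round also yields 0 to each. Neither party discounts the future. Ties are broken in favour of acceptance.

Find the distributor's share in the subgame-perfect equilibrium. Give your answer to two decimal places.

By backward induction:
Round 4 (the distributor proposes): rejection yields 0 for the studio; the distributor offers 0 and keeps 30.
Round 3 (the studio proposes): rejecting gives the distributor an expected 0.65 × 30 = 19.5, so the studio offers 19.5, keeping 10.5.
Round 2 (the distributor proposes): rejecting gives the studio an expected 0.65 × 10.5 = 6.825. The distributor offers 6.825 and keeps 30 − 6.825 = 23.175.
Round 1 (the studio proposes): rejecting gives the distributor an expected 0.65 × 23.175 = 15.06375. The studio offers 15.06375 and keeps 30 − 15.06375 = 14.93625.

15.06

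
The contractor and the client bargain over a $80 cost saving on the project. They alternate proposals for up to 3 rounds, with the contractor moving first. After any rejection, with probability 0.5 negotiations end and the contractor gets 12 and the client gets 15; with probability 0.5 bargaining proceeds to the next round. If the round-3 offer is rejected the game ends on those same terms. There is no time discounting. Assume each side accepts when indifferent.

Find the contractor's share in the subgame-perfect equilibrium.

51.75

By backward induction:
Round 3 (the contractor proposes): the client gets 15 if talks fail, so the contractor offers 15 and keeps 65.
Round 2 (the client proposes): rejecting gives the contractor an expected 0.5 × 65 + 0.5 × 12 = 38.5; the client offers that and keeps 41.5.
Round 1 (the contractor proposes): rejecting gives the client an expected 0.5 × 41.5 + 0.5 × 15 = 28.25, so the contractor offers 28.25, keeping 51.75.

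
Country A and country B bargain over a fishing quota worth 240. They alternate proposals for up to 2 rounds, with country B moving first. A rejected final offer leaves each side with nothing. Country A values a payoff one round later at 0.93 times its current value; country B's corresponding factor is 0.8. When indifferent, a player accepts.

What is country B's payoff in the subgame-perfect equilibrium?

16.8

Round 2 (country A proposes): country B will accept anything ≥ 0, so country A offers 0 and keeps 240.
Round 1 (country B proposes): country A can get 240 next round, worth 0.93 × 240 = 223.2 now. Country B offers 223.2 and keeps 240 − 223.2 = 16.8.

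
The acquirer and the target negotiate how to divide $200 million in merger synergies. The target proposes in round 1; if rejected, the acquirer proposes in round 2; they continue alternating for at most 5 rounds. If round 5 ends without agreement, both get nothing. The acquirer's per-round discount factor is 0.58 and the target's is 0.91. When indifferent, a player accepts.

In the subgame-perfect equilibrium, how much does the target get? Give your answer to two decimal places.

184.05

By backward induction:
Round 5 (the target proposes): the acquirer will accept anything ≥ 0, so the target offers 0 and keeps 200.
Round 4 (the acquirer proposes): the target can get 200 next round, worth 0.91 × 200 = 182 now, so the acquirer offers 182, keeping 18.
Round 3 (the target proposes): the acquirer can get 18 next round, worth 0.58 × 18 = 10.44 now; the target offers that and keeps 189.56.
Round 2 (the acquirer proposes): the target can get 189.56 next round, worth 0.91 × 189.56 = 172.4996 now; the acquirer offers that and keeps 27.5004.
Round 1 (the target proposes): the acquirer can get 27.5004 next round, worth 0.58 × 27.5004 = 15.950232 now; the target offers that and keeps 184.049768.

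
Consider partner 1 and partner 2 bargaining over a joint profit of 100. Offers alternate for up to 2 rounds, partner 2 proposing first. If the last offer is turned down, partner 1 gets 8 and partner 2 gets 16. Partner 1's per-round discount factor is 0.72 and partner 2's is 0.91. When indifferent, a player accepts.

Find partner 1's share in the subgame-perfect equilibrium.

Round 2 (partner 1 proposes): partner 2 gets 16 if talks fail, so partner 1 offers 16 and keeps 84.
Round 1 (partner 2 proposes): partner 1 can get 84 next round, worth 0.72 × 84 = 60.48 now; partner 2 offers that and keeps 39.52.

60.48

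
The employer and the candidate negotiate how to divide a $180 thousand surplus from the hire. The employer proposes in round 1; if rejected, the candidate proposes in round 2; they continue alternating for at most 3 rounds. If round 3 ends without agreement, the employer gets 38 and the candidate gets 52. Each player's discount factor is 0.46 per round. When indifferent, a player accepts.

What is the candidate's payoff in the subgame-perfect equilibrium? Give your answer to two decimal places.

55.72

Round 3 (the employer proposes): the candidate gets 52 if talks fail, so the employer offers 52 and keeps 128.
Round 2 (the candidate proposes): the employer can get 128 next round, worth 0.46 × 128 = 58.88 now; the candidate offers that and keeps 121.12.
Round 1 (the employer proposes): the candidate can get 121.12 next round, worth 0.46 × 121.12 = 55.7152 now; the employer offers that and keeps 124.2848.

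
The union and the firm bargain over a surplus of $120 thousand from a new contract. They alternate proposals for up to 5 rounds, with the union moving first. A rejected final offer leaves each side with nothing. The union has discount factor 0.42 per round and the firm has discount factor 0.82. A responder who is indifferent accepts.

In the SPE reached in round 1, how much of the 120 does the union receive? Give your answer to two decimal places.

Round 5 (the union proposes): the firm will accept anything ≥ 0, so the union offers 0 and keeps 120.
Round 4 (the firm proposes): the union can get 120 next round, worth 0.42 × 120 = 50.4 now. The firm offers 50.4 and keeps 120 − 50.4 = 69.6.
Round 3 (the union proposes): the firm can get 69.6 next round, worth 0.82 × 69.6 = 57.072 now; the union offers that and keeps 62.928.
Round 2 (the firm proposes): the union can get 62.928 next round, worth 0.42 × 62.928 = 26.42976 now. The firm offers 26.42976 and keeps 120 − 26.42976 = 93.57024.
Round 1 (the union proposes): the firm can get 93.57024 next round, worth 0.82 × 93.57024 = 76.7275968 now, so the union offers 76.7275968, keeping 43.2724032.

43.27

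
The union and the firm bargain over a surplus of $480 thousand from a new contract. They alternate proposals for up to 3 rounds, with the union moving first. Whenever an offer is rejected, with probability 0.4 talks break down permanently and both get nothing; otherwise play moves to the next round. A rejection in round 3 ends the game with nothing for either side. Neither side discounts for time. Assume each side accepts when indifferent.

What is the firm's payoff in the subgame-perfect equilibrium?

115.2

By backward induction:
Round 3 (the union proposes): the firm will accept anything ≥ 0, so the union offers 0 and keeps 480.
Round 2 (the firm proposes): rejecting gives the union an expected 0.6 × 480 = 288. The firm offers 288 and keeps 480 − 288 = 192.
Round 1 (the union proposes): rejecting gives the firm an expected 0.6 × 192 = 115.2. The union offers 115.2 and keeps 480 − 115.2 = 364.8.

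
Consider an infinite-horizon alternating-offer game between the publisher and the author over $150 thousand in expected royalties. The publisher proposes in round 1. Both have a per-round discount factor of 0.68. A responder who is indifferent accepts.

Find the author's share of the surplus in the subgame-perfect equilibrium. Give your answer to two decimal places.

In a stationary SPE each proposer offers the other exactly their discounted continuation value.
If the publisher keeps x when proposing and the author keeps y when proposing, then x = 150 − 0.68y and y = 150 − 0.68x.
Solving: x = 150(1 − 0.68) / (1 − 0.68·0.68) = 48 / 0.5376 ≈ 89.2857.
The author gets 150 − 89.2857 ≈ 60.7143.

60.71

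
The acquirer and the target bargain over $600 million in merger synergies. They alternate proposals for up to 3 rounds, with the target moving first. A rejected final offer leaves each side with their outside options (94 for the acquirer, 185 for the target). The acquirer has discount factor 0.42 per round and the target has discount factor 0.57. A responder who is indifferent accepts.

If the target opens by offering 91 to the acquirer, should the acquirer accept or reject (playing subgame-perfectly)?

Round 3 (the target proposes): the acquirer gets 94 if talks fail, so the target offers 94 and keeps 506.
Round 2 (the acquirer proposes): the target can get 506 next round, worth 0.57 × 506 = 288.42 now; the acquirer offers that and keeps 311.58.
So by rejecting in round 1, the acquirer gets 311.58 next round, worth 0.42 × 311.58 = 130.8636 now.
Offer 91 < 130.8636, so the acquirer rejects.

Reject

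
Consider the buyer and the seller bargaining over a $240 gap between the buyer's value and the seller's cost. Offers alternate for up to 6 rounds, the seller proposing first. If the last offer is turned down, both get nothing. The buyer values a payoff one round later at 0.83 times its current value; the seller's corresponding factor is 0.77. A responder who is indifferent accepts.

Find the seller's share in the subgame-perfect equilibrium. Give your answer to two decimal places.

83.54

Work backward from the last round.
Round 6 (the buyer proposes): the seller will accept anything ≥ 0, so the buyer offers 0 and keeps 240.
Round 5 (the seller proposes): the buyer can get 240 next round, worth 0.83 × 240 = 199.2 now; the seller offers that and keeps 40.8.
Round 4 (the buyer proposes): the seller can get 40.8 next round, worth 0.77 × 40.8 = 31.416 now. The buyer offers 31.416 and keeps 240 − 31.416 = 208.584.
Round 3 (the seller proposes): the buyer can get 208.584 next round, worth 0.83 × 208.584 = 173.12472 now. The seller offers 173.12472 and keeps 240 − 173.12472 = 66.87528.
Round 2 (the buyer proposes): the seller can get 66.87528 next round, worth 0.77 × 66.87528 = 51.4939656 now. The buyer offers 51.4939656 and keeps 240 − 51.4939656 = 188.5060344.
Round 1 (the seller proposes): the buyer can get 188.5060344 next round, worth 0.83 × 188.5060344 = 156.460008552 now, so the seller offers 156.460008552, keeping 83.539991448.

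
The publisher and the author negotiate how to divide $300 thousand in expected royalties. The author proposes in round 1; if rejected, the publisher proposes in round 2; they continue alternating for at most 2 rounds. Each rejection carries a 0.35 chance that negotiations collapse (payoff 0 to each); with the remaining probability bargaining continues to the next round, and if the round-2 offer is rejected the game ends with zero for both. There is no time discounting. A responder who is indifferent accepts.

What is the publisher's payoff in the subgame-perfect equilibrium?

195

Round 2 (the publisher proposes): the author will accept anything ≥ 0, so the publisher offers 0 and keeps 300.
Round 1 (the author proposes): rejecting gives the publisher an expected 0.65 × 300 = 195, so the author offers 195, keeping 105.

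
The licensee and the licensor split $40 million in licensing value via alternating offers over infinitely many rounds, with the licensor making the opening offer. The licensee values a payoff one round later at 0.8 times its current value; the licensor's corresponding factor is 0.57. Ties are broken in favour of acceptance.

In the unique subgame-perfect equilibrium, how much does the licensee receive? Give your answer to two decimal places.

Let x be the licensor's share when the licensor proposes and y be the licensee's share when the licensee proposes.
The licensee accepts iff offered ≥ 0.8·y, so x = 40 − 0.8y. Symmetrically y = 40 − 0.57x.
Substituting: x = 40 − 0.8(40 − 0.57x), giving x(1 − 0.57·0.8) = 40(1 − 0.8).
So x = 40 × 0.2 / 0.544 ≈ 14.7059, and the licensee receives 40 − x ≈ 25.2941.

25.29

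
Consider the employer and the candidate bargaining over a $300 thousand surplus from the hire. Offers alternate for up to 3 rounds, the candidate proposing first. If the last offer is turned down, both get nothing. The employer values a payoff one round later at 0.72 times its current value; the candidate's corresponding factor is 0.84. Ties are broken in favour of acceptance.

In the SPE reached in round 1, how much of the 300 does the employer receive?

Round 3 (the candidate proposes): rejection yields 0 for the employer; the candidate offers 0 and keeps 300.
Round 2 (the employer proposes): the candidate can get 300 next round, worth 0.84 × 300 = 252 now; the employer offers that and keeps 48.
Round 1 (the candidate proposes): the employer can get 48 next round, worth 0.72 × 48 = 34.56 now, so the candidate offers 34.56, keeping 265.44.

34.56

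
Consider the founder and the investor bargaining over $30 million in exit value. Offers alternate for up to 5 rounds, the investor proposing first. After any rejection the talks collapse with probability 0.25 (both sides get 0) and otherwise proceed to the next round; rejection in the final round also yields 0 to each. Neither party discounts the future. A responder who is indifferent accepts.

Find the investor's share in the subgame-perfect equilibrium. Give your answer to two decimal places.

By backward induction:
Round 5 (the investor proposes): the founder will accept anything ≥ 0, so the investor offers 0 and keeps 30.
Round 4 (the founder proposes): rejecting gives the investor an expected 0.75 × 30 = 22.5. The founder offers 22.5 and keeps 30 − 22.5 = 7.5.
Round 3 (the investor proposes): rejecting gives the founder an expected 0.75 × 7.5 = 5.625, so the investor offers 5.625, keeping 24.375.
Round 2 (the founder proposes): rejecting gives the investor an expected 0.75 × 24.375 = 18.28125, so the founder offers 18.28125, keeping 11.71875.
Round 1 (the investor proposes): rejecting gives the founder an expected 0.75 × 11.71875 = 8.7890625, so the investor offers 8.7890625, keeping 21.2109375.

21.21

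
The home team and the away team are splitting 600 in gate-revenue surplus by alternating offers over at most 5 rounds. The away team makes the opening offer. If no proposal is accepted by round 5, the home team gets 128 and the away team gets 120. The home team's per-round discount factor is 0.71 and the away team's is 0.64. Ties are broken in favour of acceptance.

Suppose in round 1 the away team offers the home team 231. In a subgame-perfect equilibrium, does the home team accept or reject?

Reject

Round 5 (the away team proposes): the home team gets 128 if talks fail, so the away team offers 128 and keeps 472.
Round 4 (the home team proposes): the away team can get 472 next round, worth 0.64 × 472 = 302.08 now; the home team offers that and keeps 297.92.
Round 3 (the away team proposes): the home team can get 297.92 next round, worth 0.71 × 297.92 = 211.5232 now; the away team offers that and keeps 388.4768.
Round 2 (the home team proposes): the away team can get 388.4768 next round, worth 0.64 × 388.4768 = 248.625152 now; the home team offers that and keeps 351.374848.
So by rejecting in round 1, the home team gets 351.374848 next round, worth 0.71 × 351.374848 = 249.47614208 now.
Offer 231 < 249.47614208, so the home team rejects.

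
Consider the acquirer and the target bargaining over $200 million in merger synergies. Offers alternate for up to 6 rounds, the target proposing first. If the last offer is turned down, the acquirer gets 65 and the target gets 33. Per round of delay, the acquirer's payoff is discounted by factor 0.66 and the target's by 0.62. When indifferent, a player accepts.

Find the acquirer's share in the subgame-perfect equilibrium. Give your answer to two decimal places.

89.14

Solve by backward induction from round 6.
Round 6 (the acquirer proposes): the target gets 33 if talks fail, so the acquirer offers 33 and keeps 167.
Round 5 (the target proposes): the acquirer can get 167 next round, worth 0.66 × 167 = 110.22 now. The target offers 110.22 and keeps 200 − 110.22 = 89.78.
Round 4 (the acquirer proposes): the target can get 89.78 next round, worth 0.62 × 89.78 = 55.6636 now. The acquirer offers 55.6636 and keeps 200 − 55.6636 = 144.3364.
Round 3 (the target proposes): the acquirer can get 144.3364 next round, worth 0.66 × 144.3364 = 95.262024 now; the target offers that and keeps 104.737976.
Round 2 (the acquirer proposes): the target can get 104.737976 next round, worth 0.62 × 104.737976 = 64.93754512 now, so the acquirer offers 64.93754512, keeping 135.06245488.
Round 1 (the target proposes): the acquirer can get 135.06245488 next round, worth 0.66 × 135.06245488 = 89.1412202208 now; the target offers that and keeps 110.8587797792.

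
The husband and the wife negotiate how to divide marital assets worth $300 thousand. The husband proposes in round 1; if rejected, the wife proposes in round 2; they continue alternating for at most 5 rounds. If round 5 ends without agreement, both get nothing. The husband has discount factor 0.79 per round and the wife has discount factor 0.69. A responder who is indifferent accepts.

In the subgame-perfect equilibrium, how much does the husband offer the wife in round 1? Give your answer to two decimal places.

Round 5 (the husband proposes): the wife will accept anything ≥ 0, so the husband offers 0 and keeps 300.
Round 4 (the wife proposes): the husband can get 300 next round, worth 0.79 × 300 = 237 now. The wife offers 237 and keeps 300 − 237 = 63.
Round 3 (the husband proposes): the wife can get 63 next round, worth 0.69 × 63 = 43.47 now, so the husband offers 43.47, keeping 256.53.
Round 2 (the wife proposes): the husband can get 256.53 next round, worth 0.79 × 256.53 = 202.6587 now. The wife offers 202.6587 and keeps 300 − 202.6587 = 97.3413.
Round 1 (the husband proposes): the wife can get 97.3413 next round, worth 0.69 × 97.3413 = 67.165497 now; the husband offers that and keeps 232.834503.

67.17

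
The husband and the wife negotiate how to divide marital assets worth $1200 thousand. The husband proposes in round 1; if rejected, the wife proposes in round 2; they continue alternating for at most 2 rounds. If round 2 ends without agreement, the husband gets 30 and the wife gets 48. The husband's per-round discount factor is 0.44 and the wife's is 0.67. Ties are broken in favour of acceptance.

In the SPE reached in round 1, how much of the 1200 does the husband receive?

416.1

Work backward from the last round.
Round 2 (the wife proposes): the husband gets 30 if talks fail, so the wife offers 30 and keeps 1170.
Round 1 (the husband proposes): the wife can get 1170 next round, worth 0.67 × 1170 = 783.9 now; the husband offers that and keeps 416.1.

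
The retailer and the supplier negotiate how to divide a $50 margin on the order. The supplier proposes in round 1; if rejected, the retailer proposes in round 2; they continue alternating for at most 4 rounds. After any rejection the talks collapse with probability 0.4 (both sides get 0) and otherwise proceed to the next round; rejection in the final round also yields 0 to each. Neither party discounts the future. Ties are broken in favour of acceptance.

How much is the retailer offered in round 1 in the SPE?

22.8

Round 4 (the retailer proposes): rejection yields 0 for the supplier; the retailer offers 0 and keeps 50.
Round 3 (the supplier proposes): rejecting gives the retailer an expected 0.6 × 50 = 30; the supplier offers that and keeps 20.
Round 2 (the retailer proposes): rejecting gives the supplier an expected 0.6 × 20 = 12, so the retailer offers 12, keeping 38.
Round 1 (the supplier proposes): rejecting gives the retailer an expected 0.6 × 38 = 22.8. The supplier offers 22.8 and keeps 50 − 22.8 = 27.2.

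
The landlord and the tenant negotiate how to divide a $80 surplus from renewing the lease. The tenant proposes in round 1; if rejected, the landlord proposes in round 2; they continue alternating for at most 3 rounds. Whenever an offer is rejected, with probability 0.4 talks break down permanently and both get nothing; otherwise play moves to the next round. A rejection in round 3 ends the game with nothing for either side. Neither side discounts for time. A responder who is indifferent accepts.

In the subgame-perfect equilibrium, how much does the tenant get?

60.8

By backward induction:
Round 3 (the tenant proposes): the landlord will accept anything ≥ 0, so the tenant offers 0 and keeps 80.
Round 2 (the landlord proposes): rejecting gives the tenant an expected 0.6 × 80 = 48. The landlord offers 48 and keeps 80 − 48 = 32.
Round 1 (the tenant proposes): rejecting gives the landlord an expected 0.6 × 32 = 19.2; the tenant offers that and keeps 60.8.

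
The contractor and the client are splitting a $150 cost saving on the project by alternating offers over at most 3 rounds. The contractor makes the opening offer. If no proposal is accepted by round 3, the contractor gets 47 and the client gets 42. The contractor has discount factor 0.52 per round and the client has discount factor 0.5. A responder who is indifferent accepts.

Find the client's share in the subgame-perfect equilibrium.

Round 3 (the contractor proposes): the client gets 42 if talks fail, so the contractor offers 42 and keeps 108.
Round 2 (the client proposes): the contractor can get 108 next round, worth 0.52 × 108 = 56.16 now. The client offers 56.16 and keeps 150 − 56.16 = 93.84.
Round 1 (the contractor proposes): the client can get 93.84 next round, worth 0.5 × 93.84 = 46.92 now. The contractor offers 46.92 and keeps 150 − 46.92 = 103.08.

46.92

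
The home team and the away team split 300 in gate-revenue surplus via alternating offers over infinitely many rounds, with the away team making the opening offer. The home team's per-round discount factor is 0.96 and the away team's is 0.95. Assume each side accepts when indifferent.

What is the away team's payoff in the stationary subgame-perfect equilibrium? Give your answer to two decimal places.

In a stationary SPE each proposer offers the other exactly their discounted continuation value.
If the away team keeps x when proposing and the home team keeps y when proposing, then x = 300 − 0.96y and y = 300 − 0.95x.
Solving: x = 300(1 − 0.96) / (1 − 0.95·0.96) = 12 / 0.088 ≈ 136.3636.
The home team gets 300 − 136.3636 ≈ 163.6364.

136.36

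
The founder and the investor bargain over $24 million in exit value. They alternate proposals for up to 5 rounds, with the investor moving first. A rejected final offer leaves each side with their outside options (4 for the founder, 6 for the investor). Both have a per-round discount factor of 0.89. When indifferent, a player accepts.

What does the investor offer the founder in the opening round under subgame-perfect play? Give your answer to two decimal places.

6.72

Round 5 (the investor proposes): the founder gets 4 if talks fail, so the investor offers 4 and keeps 20.
Round 4 (the founder proposes): the investor can get 20 next round, worth 0.89 × 20 = 17.8 now; the founder offers that and keeps 6.2.
Round 3 (the investor proposes): the founder can get 6.2 next round, worth 0.89 × 6.2 = 5.518 now. The investor offers 5.518 and keeps 24 − 5.518 = 18.482.
Round 2 (the founder proposes): the investor can get 18.482 next round, worth 0.89 × 18.482 = 16.44898 now. The founder offers 16.44898 and keeps 24 − 16.44898 = 7.55102.
Round 1 (the investor proposes): the founder can get 7.55102 next round, worth 0.89 × 7.55102 = 6.7204078 now; the investor offers that and keeps 17.2795922.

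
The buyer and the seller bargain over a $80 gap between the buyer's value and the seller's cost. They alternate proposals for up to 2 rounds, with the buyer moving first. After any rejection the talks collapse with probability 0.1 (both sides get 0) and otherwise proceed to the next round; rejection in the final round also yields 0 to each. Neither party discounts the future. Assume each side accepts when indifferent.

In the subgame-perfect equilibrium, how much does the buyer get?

8

Round 2 (the seller proposes): rejection yields 0 for the buyer; the seller offers 0 and keeps 80.
Round 1 (the buyer proposes): rejecting gives the seller an expected 0.9 × 80 = 72, so the buyer offers 72, keeping 8.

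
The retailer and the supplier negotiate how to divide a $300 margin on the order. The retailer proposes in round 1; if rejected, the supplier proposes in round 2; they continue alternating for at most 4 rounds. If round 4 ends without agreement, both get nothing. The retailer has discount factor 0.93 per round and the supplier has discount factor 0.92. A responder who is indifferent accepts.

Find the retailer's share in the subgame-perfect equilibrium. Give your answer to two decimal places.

Round 4 (the supplier proposes): rejection yields 0 for the retailer; the supplier offers 0 and keeps 300.
Round 3 (the retailer proposes): the supplier can get 300 next round, worth 0.92 × 300 = 276 now; the retailer offers that and keeps 24.
Round 2 (the supplier proposes): the retailer can get 24 next round, worth 0.93 × 24 = 22.32 now; the supplier offers that and keeps 277.68.
Round 1 (the retailer proposes): the supplier can get 277.68 next round, worth 0.92 × 277.68 = 255.4656 now. The retailer offers 255.4656 and keeps 300 − 255.4656 = 44.5344.

44.53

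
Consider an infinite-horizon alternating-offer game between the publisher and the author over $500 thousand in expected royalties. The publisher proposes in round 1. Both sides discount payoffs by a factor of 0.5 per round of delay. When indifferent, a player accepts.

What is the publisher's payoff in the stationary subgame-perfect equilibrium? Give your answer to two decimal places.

333.33

When the publisher proposes, the author accepts any offer worth at least 0.5 times what the author would get by proposing next round; and vice versa.
This gives x = 500 − 0.5y and y = 500 − 0.5x, where x and y are each side's share when it proposes.
Hence (1 − 0.5·0.5)x = 500(1 − 0.5), i.e. 0.75·x = 250.
x ≈ 333.3333; the author's share is 500 − x ≈ 166.6667.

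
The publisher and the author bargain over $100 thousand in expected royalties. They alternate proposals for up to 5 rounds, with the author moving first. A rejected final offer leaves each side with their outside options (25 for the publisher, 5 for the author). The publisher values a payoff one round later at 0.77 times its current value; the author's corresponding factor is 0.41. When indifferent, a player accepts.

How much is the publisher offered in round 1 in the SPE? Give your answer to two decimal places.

62.26

Round 5 (the author proposes): the publisher gets 25 if talks fail, so the author offers 25 and keeps 75.
Round 4 (the publisher proposes): the author can get 75 next round, worth 0.41 × 75 = 30.75 now. The publisher offers 30.75 and keeps 100 − 30.75 = 69.25.
Round 3 (the author proposes): the publisher can get 69.25 next round, worth 0.77 × 69.25 = 53.3225 now; the author offers that and keeps 46.6775.
Round 2 (the publisher proposes): the author can get 46.6775 next round, worth 0.41 × 46.6775 = 19.137775 now; the publisher offers that and keeps 80.862225.
Round 1 (the author proposes): the publisher can get 80.862225 next round, worth 0.77 × 80.862225 = 62.26391325 now; the author offers that and keeps 37.73608675.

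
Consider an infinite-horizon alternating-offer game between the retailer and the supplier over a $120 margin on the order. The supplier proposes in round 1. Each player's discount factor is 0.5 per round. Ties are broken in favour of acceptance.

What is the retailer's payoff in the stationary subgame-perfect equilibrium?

40

In a stationary SPE each proposer offers the other exactly their discounted continuation value.
If the supplier keeps x when proposing and the retailer keeps y when proposing, then x = 120 − 0.5y and y = 120 − 0.5x.
Solving: x = 120(1 − 0.5) / (1 − 0.5·0.5) = 60 / 0.75 = 80.
The retailer gets 120 − 80 = 40.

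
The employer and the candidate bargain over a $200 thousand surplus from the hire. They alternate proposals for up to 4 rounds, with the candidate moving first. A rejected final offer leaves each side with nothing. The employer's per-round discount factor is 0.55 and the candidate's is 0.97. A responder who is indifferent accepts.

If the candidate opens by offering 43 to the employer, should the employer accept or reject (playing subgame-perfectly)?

Work out the employer's continuation value if the offer is rejected.
Round 4 (the employer proposes): the candidate will accept anything ≥ 0, so the employer offers 0 and keeps 200.
Round 3 (the candidate proposes): the employer can get 200 next round, worth 0.55 × 200 = 110 now. The candidate offers 110 and keeps 200 − 110 = 90.
Round 2 (the employer proposes): the candidate can get 90 next round, worth 0.97 × 90 = 87.3 now. The employer offers 87.3 and keeps 200 − 87.3 = 112.7.
So by rejecting in round 1, the employer gets 112.7 next round, worth 0.55 × 112.7 = 61.985 now.
Offer 43 < 61.985, so the employer rejects.

Reject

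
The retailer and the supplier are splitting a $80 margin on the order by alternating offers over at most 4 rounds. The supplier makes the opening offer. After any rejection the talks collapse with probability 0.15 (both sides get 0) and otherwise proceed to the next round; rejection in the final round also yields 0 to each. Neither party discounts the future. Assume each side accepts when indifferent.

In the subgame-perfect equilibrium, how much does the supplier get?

By backward induction:
Round 4 (the retailer proposes): the supplier will accept anything ≥ 0, so the retailer offers 0 and keeps 80.
Round 3 (the supplier proposes): rejecting gives the retailer an expected 0.85 × 80 = 68, so the supplier offers 68, keeping 12.
Round 2 (the retailer proposes): rejecting gives the supplier an expected 0.85 × 12 = 10.2, so the retailer offers 10.2, keeping 69.8.
Round 1 (the supplier proposes): rejecting gives the retailer an expected 0.85 × 69.8 = 59.33, so the supplier offers 59.33, keeping 20.67.

20.67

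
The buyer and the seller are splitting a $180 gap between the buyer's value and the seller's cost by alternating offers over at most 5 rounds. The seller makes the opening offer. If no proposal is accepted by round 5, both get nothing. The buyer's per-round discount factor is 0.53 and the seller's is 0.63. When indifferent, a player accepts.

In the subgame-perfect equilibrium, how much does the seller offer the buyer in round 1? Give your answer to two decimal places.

47.08

Round 5 (the seller proposes): rejection yields 0 for the buyer; the seller offers 0 and keeps 180.
Round 4 (the buyer proposes): the seller can get 180 next round, worth 0.63 × 180 = 113.4 now; the buyer offers that and keeps 66.6.
Round 3 (the seller proposes): the buyer can get 66.6 next round, worth 0.53 × 66.6 = 35.298 now. The seller offers 35.298 and keeps 180 − 35.298 = 144.702.
Round 2 (the buyer proposes): the seller can get 144.702 next round, worth 0.63 × 144.702 = 91.16226 now, so the buyer offers 91.16226, keeping 88.83774.
Round 1 (the seller proposes): the buyer can get 88.83774 next round, worth 0.53 × 88.83774 = 47.0840022 now; the seller offers that and keeps 132.9159978.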